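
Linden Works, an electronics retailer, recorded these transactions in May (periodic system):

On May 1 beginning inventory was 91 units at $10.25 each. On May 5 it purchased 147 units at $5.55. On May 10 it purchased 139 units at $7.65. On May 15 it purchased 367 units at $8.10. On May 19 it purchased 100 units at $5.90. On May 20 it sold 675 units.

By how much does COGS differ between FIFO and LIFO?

$216.75

FIFO COGS: 91 @ $10.25 + 147 @ $5.55 + 139 @ $7.65 + 298 @ $8.10 = $5,225.75
LIFO COGS: 100 @ $5.90 + 367 @ $8.10 + 139 @ $7.65 + 69 @ $5.55 = $5,009.00
Difference = |$5,225.75 − $5,009.00| = $216.75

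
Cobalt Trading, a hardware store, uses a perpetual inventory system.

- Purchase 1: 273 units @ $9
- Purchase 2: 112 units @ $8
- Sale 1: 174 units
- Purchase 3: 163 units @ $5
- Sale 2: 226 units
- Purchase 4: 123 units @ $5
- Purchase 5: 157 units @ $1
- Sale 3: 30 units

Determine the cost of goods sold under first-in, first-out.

COGS = $3,578

Sale 1 (174) [FIFO — oldest first]: 174 @ $9 = $1,566
Sale 2 (226) [FIFO — oldest first]: 99 @ $9 + 112 @ $8 + 15 @ $5 = $1,862
Sale 3 (30) [FIFO — oldest first]: 30 @ $5 = $150
Total COGS = $1,566 + $1,862 + $150 = $3,578
Ending inventory: 118 @ $5 + 123 @ $5 + 157 @ $1 = $1,362
Check: goods available $4,940 = COGS $3,578 + ending $1,362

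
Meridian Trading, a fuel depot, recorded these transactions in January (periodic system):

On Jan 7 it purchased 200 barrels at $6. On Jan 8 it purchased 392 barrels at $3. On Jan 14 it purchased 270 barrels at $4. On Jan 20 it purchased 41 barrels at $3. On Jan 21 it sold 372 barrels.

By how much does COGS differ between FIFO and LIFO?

$330

FIFO COGS: 200 @ $6 + 172 @ $3 = $1,716
LIFO COGS: 41 @ $3 + 270 @ $4 + 61 @ $3 = $1,386
Difference = |$1,716 − $1,386| = $330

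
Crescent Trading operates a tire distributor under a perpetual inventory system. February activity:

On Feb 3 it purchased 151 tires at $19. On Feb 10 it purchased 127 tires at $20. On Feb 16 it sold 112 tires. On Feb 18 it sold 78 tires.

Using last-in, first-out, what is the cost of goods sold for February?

COGS = $3,737

Feb 16, 112 sold [LIFO — newest first]: 112 @ $20 = $2,240
Feb 18, 78 sold [LIFO — newest first]: 15 @ $20 + 63 @ $19 = $1,497
Total COGS = $2,240 + $1,497 = $3,737
Ending inventory: 88 @ $19 = $1,672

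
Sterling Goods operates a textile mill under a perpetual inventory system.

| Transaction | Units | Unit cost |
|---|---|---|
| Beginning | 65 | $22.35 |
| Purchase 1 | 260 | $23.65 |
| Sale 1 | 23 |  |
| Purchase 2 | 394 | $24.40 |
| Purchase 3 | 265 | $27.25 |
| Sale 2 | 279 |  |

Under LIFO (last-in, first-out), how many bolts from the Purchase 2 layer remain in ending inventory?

380

Sale 1 (23) [LIFO — newest first]: 23 @ $23.65 = $543.95
Sale 2 (279) [LIFO — newest first]: 265 @ $27.25 + 14 @ $24.40 = $7,562.85
Total COGS = $543.95 + $7,562.85 = $8,106.80
Ending inventory: 65 @ $22.35 + 237 @ $23.65 + 380 @ $24.40 = $16,329.80
Check: goods available $24,436.60 = COGS $8,106.80 + ending $16,329.80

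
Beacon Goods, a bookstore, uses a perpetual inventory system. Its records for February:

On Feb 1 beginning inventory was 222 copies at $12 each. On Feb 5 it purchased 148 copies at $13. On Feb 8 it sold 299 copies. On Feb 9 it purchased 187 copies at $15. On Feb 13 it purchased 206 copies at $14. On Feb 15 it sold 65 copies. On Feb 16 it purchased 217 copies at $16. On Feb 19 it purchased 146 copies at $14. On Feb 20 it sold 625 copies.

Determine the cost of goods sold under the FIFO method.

Feb 8, 299 sold [FIFO — oldest first]: 222 @ $12 + 77 @ $13 = $3,665
Feb 15, 65 sold [FIFO — oldest first]: 65 @ $13 = $845
Feb 20, 625 sold [FIFO — oldest first]: 6 @ $13 + 187 @ $15 + 206 @ $14 + 217 @ $16 + 9 @ $14 = $9,365
Total COGS = $3,665 + $845 + $9,365 = $13,875
Ending inventory: 137 @ $14 = $1,918
Check: goods available $15,793 = COGS $13,875 + ending $1,918

COGS = $13,875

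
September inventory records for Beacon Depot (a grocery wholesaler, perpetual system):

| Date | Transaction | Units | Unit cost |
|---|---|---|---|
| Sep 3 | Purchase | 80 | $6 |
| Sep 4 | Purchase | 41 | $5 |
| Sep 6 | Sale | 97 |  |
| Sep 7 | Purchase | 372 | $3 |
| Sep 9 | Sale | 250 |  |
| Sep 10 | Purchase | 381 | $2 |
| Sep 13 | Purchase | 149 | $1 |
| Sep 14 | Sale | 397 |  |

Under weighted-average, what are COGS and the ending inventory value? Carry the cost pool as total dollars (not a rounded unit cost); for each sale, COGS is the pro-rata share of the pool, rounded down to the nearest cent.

COGS = $2,145.51; ending inventory = $566.49

After Sep 3: 80 on hand, pool $480.00 (≈ $6.0000 each)
After Sep 4: 121 on hand, pool $685.00 (≈ $5.6612 each)
Sep 6, sell 97: 97/121 × $685.00 → $549.13
After Sep 7: 396 on hand, pool $1,251.87 (≈ $3.1613 each)
Sep 9, sell 250: 250/396 × $1,251.87 → $790.32
After Sep 10: 527 on hand, pool $1,223.55 (≈ $2.3217 each)
After Sep 13: 676 on hand, pool $1,372.55 (≈ $2.0304 each)
Sep 14, sell 397: 397/676 × $1,372.55 → $806.06
Total COGS = $549.13 + $790.32 + $806.06 = $2,145.51
Ending inventory (cost pool remaining) = $566.49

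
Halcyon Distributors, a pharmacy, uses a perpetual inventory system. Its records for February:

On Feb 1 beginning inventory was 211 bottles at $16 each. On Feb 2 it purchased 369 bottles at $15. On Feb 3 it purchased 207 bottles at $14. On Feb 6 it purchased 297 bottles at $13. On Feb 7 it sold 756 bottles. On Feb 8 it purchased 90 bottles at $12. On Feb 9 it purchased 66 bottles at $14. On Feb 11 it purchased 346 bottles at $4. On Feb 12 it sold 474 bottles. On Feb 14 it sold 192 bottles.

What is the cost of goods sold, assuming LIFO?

Feb 7, 756 sold [LIFO — newest first]: 297 @ $13 + 207 @ $14 + 252 @ $15 = $10,539
Feb 12, 474 sold [LIFO — newest first]: 346 @ $4 + 66 @ $14 + 62 @ $12 = $3,052
Feb 14, 192 sold [LIFO — newest first]: 28 @ $12 + 117 @ $15 + 47 @ $16 = $2,843
Total COGS = $10,539 + $3,052 + $2,843 = $16,434
Ending inventory: 164 @ $16 = $2,624
Check: goods available $19,058 = COGS $16,434 + ending $2,624

COGS = $16,434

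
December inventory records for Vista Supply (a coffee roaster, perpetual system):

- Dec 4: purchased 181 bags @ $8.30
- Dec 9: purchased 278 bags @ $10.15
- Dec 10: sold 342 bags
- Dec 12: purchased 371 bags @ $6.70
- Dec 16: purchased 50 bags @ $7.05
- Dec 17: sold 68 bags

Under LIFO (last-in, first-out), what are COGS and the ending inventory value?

Dec 10, 342 sold [LIFO — newest first]: 278 @ $10.15 + 64 @ $8.30 = $3,352.90
Dec 17, 68 sold [LIFO — newest first]: 50 @ $7.05 + 18 @ $6.70 = $473.10
Total COGS = $3,352.90 + $473.10 = $3,826.00
Ending inventory: 117 @ $8.30 + 353 @ $6.70 = $3,336.20

COGS = $3,826.00; ending inventory = $3,336.20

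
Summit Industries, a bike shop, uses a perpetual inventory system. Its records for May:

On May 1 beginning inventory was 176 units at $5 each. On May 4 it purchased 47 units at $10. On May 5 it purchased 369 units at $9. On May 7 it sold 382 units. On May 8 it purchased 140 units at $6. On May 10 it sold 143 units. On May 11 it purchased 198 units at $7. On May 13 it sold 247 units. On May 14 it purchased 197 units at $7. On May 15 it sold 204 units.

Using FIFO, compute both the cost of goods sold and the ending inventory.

May 7, 382 sold [FIFO — oldest first]: 176 @ $5 + 47 @ $10 + 159 @ $9 = $2,781
May 10, 143 sold [FIFO — oldest first]: 143 @ $9 = $1,287
May 13, 247 sold [FIFO — oldest first]: 67 @ $9 + 140 @ $6 + 40 @ $7 = $1,723
May 15, 204 sold [FIFO — oldest first]: 158 @ $7 + 46 @ $7 = $1,428
Total COGS = $2,781 + $1,287 + $1,723 + $1,428 = $7,219
Ending inventory: 151 @ $7 = $1,057
Check: goods available $8,276 = COGS $7,219 + ending $1,057

COGS = $7,219; ending inventory = $1,057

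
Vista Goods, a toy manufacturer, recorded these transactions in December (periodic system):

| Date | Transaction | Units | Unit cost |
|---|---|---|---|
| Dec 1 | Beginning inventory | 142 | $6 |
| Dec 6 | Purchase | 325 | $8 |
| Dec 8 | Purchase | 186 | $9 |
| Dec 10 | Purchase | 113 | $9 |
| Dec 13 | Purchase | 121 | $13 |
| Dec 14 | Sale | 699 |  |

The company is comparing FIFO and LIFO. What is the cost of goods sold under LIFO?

COGS = $6,496

FIFO COGS: 142 @ $6 + 325 @ $8 + 186 @ $9 + 46 @ $9 = $5,540
LIFO COGS: 121 @ $13 + 113 @ $9 + 186 @ $9 + 279 @ $8 = $6,496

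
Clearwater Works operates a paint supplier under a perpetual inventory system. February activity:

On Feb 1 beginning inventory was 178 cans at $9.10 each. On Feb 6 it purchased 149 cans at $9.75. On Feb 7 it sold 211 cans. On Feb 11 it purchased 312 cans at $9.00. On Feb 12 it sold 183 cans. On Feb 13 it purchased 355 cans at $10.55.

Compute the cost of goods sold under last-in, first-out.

Feb 7, 211 sold [LIFO — newest first]: 149 @ $9.75 + 62 @ $9.10 = $2,016.95
Feb 12, 183 sold [LIFO — newest first]: 183 @ $9.00 = $1,647.00
Total COGS = $2,016.95 + $1,647.00 = $3,663.95
Ending inventory: 116 @ $9.10 + 129 @ $9.00 + 355 @ $10.55 = $5,961.85
Check: goods available $9,625.80 = COGS $3,663.95 + ending $5,961.85

COGS = $3,663.95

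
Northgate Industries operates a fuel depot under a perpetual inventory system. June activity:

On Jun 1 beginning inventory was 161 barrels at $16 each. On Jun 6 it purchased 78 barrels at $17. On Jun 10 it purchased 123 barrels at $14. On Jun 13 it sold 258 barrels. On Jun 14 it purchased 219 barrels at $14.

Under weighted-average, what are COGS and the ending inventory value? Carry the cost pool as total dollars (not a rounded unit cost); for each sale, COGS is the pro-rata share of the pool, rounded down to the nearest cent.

COGS = $4,008.26; ending inventory = $4,681.74

After Jun 1: 161 on hand, pool $2,576.00 (≈ $16.0000 each)
After Jun 6: 239 on hand, pool $3,902.00 (≈ $16.3264 each)
After Jun 10: 362 on hand, pool $5,624.00 (≈ $15.5359 each)
Jun 13, sell 258: 258/362 × $5,624.00 → $4,008.26
After Jun 14: 323 on hand, pool $4,681.74 (≈ $14.4946 each)
Ending inventory (cost pool remaining) = $4,681.74
Check: goods available $8,690.00 = COGS $4,008.26 + ending $4,681.74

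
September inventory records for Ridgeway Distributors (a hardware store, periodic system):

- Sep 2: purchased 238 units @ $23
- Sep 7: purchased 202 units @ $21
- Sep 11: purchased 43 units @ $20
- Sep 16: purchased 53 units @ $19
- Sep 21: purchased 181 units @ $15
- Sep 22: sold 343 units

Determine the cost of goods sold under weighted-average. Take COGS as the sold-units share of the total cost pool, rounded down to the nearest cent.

COGS = $6,839.90

Sep 22, sell 343: 343/717 × $14,298.00 → $6,839.90
Ending inventory (cost pool remaining) = $7,458.10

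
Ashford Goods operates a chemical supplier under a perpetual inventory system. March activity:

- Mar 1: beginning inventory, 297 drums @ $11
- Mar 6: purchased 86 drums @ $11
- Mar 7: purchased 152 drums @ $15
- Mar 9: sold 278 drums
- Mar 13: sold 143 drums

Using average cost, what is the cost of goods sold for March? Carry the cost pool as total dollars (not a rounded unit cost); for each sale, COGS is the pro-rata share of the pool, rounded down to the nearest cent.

COGS = $5,109.44

After Mar 1: 297 on hand, pool $3,267.00 (≈ $11.0000 each)
After Mar 6: 383 on hand, pool $4,213.00 (≈ $11.0000 each)
After Mar 7: 535 on hand, pool $6,493.00 (≈ $12.1364 each)
Mar 9, sell 278: 278/535 × $6,493.00 → $3,373.93
Mar 13, sell 143: 143/257 × $3,119.07 → $1,735.51
Total COGS = $3,373.93 + $1,735.51 = $5,109.44
Ending inventory (cost pool remaining) = $1,383.56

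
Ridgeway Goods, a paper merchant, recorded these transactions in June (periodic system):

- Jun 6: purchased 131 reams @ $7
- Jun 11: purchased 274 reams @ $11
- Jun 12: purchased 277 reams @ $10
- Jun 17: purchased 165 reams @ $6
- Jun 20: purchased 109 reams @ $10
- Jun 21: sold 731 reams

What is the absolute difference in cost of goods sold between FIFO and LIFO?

$165

FIFO COGS: 131 @ $7 + 274 @ $11 + 277 @ $10 + 49 @ $6 = $6,995
LIFO COGS: 109 @ $10 + 165 @ $6 + 277 @ $10 + 180 @ $11 = $6,830
Difference = |$6,995 − $6,830| = $165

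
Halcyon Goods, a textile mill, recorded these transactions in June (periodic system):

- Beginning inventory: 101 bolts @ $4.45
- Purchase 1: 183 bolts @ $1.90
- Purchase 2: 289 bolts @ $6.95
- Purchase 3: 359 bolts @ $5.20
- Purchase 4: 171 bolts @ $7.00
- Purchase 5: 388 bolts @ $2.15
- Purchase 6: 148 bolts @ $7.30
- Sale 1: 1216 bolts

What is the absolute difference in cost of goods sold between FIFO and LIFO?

$91.55

FIFO COGS: 101 @ $4.45 + 183 @ $1.90 + 289 @ $6.95 + 359 @ $5.20 + 171 @ $7.00 + 113 @ $2.15 = $6,112.45
LIFO COGS: 148 @ $7.30 + 388 @ $2.15 + 171 @ $7.00 + 359 @ $5.20 + 150 @ $6.95 = $6,020.90
Difference = |$6,112.45 − $6,020.90| = $91.55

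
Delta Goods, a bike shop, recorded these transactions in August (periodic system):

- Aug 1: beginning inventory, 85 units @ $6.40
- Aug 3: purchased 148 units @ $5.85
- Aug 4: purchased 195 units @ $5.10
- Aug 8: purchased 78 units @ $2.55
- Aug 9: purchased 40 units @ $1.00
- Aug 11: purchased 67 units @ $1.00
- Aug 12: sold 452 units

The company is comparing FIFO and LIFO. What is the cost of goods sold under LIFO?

FIFO COGS: 85 @ $6.40 + 148 @ $5.85 + 195 @ $5.10 + 24 @ $2.55 = $2,465.50
LIFO COGS: 67 @ $1.00 + 40 @ $1.00 + 78 @ $2.55 + 195 @ $5.10 + 72 @ $5.85 = $1,721.60

COGS = $1,721.60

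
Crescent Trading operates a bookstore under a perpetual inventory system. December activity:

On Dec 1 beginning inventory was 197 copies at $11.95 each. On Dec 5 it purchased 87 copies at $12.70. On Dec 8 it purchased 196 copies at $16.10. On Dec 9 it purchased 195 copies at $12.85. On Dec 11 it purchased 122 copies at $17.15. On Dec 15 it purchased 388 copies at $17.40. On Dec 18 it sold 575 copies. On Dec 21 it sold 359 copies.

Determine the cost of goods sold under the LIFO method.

Dec 18, 575 sold [LIFO — newest first]: 388 @ $17.40 + 122 @ $17.15 + 65 @ $12.85 = $9,678.75
Dec 21, 359 sold [LIFO — newest first]: 130 @ $12.85 + 196 @ $16.10 + 33 @ $12.70 = $5,245.20
Total COGS = $9,678.75 + $5,245.20 = $14,923.95
Ending inventory: 197 @ $11.95 + 54 @ $12.70 = $3,039.95

COGS = $14,923.95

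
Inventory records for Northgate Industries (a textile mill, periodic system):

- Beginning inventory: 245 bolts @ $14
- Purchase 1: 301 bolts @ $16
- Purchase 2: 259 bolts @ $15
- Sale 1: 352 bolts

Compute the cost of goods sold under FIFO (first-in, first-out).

COGS = $5,142

Sale 1 (352) [FIFO — oldest first]: 245 @ $14 + 107 @ $16 = $5,142
Ending inventory: 194 @ $16 + 259 @ $15 = $6,989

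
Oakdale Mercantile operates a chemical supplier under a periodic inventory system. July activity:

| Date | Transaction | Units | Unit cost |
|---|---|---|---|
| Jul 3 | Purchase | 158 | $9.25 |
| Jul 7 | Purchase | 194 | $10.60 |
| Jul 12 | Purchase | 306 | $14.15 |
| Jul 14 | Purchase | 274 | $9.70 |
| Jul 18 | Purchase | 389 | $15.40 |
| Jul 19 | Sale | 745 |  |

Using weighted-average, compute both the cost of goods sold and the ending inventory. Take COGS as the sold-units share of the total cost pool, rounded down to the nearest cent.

COGS = $9,303.30; ending inventory = $7,192.90

Jul 19, sell 745: 745/1321 × $16,496.20 → $9,303.30
Ending inventory (cost pool remaining) = $7,192.90
Check: goods available $16,496.20 = COGS $9,303.30 + ending $7,192.90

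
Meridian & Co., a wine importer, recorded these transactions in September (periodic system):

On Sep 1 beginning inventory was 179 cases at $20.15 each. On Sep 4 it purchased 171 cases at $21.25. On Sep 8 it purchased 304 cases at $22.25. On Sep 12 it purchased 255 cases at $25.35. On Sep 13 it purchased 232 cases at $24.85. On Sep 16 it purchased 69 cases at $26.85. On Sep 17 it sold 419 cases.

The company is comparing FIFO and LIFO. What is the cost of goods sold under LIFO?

COGS = $10,609.15

FIFO COGS: 179 @ $20.15 + 171 @ $21.25 + 69 @ $22.25 = $8,775.85
LIFO COGS: 69 @ $26.85 + 232 @ $24.85 + 118 @ $25.35 = $10,609.15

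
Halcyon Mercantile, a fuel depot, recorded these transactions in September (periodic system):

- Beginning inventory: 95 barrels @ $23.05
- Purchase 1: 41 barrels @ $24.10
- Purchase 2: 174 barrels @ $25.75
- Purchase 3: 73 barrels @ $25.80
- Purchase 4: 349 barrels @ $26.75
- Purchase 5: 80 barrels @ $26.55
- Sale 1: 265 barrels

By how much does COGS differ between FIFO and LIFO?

$573.15

FIFO COGS: 95 @ $23.05 + 41 @ $24.10 + 129 @ $25.75 = $6,499.60
LIFO COGS: 80 @ $26.55 + 185 @ $26.75 = $7,072.75
Difference = |$6,499.60 − $7,072.75| = $573.15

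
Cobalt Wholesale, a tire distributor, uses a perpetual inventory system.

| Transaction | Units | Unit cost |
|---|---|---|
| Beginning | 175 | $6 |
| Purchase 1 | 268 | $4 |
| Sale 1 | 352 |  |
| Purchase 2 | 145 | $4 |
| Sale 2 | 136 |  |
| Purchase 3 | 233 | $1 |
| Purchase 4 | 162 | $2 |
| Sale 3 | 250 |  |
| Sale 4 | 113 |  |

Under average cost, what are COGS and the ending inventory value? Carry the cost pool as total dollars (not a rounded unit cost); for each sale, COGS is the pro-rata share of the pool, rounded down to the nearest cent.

After Beginning: 175 on hand, pool $1,050.00 (≈ $6.0000 each)
After Purchase 1: 443 on hand, pool $2,122.00 (≈ $4.7901 each)
Sale 1, sell 352: 352/443 × $2,122.00 → $1,686.10
After Purchase 2: 236 on hand, pool $1,015.90 (≈ $4.3047 each)
Sale 2, sell 136: 136/236 × $1,015.90 → $585.43
After Purchase 3: 333 on hand, pool $663.47 (≈ $1.9924 each)
After Purchase 4: 495 on hand, pool $987.47 (≈ $1.9949 each)
Sale 3, sell 250: 250/495 × $987.47 → $498.72
Sale 4, sell 113: 113/245 × $488.75 → $225.42
Total COGS = $1,686.10 + $585.43 + $498.72 + $225.42 = $2,995.67
Ending inventory (cost pool remaining) = $263.33
Check: goods available $3,259.00 = COGS $2,995.67 + ending $263.33

COGS = $2,995.67; ending inventory = $263.33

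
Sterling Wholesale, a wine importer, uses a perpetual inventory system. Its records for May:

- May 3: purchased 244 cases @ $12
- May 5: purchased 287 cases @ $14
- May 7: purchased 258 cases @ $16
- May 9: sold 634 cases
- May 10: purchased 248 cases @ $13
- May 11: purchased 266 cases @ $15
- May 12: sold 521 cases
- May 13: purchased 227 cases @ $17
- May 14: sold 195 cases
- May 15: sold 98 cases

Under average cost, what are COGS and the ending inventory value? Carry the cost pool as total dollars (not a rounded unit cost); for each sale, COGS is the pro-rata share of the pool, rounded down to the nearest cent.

After May 3: 244 on hand, pool $2,928.00 (≈ $12.0000 each)
After May 5: 531 on hand, pool $6,946.00 (≈ $13.0810 each)
After May 7: 789 on hand, pool $11,074.00 (≈ $14.0355 each)
May 9, sell 634: 634/789 × $11,074.00 → $8,898.49
After May 10: 403 on hand, pool $5,399.51 (≈ $13.3983 each)
After May 11: 669 on hand, pool $9,389.51 (≈ $14.0351 each)
May 12, sell 521: 521/669 × $9,389.51 → $7,312.30
After May 13: 375 on hand, pool $5,936.21 (≈ $15.8299 each)
May 14, sell 195: 195/375 × $5,936.21 → $3,086.82
May 15, sell 98: 98/180 × $2,849.39 → $1,551.33
Total COGS = $8,898.49 + $7,312.30 + $3,086.82 + $1,551.33 = $20,848.94
Ending inventory (cost pool remaining) = $1,298.06

COGS = $20,848.94; ending inventory = $1,298.06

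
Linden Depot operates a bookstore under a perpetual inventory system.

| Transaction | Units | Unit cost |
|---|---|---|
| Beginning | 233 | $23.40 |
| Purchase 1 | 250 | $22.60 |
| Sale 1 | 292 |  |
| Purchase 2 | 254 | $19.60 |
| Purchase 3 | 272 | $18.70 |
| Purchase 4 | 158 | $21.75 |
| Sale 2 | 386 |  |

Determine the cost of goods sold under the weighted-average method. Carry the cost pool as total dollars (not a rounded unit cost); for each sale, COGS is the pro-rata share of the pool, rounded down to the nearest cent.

After Beginning: 233 on hand, pool $5,452.20 (≈ $23.4000 each)
After Purchase 1: 483 on hand, pool $11,102.20 (≈ $22.9859 each)
Sale 1, sell 292: 292/483 × $11,102.20 → $6,711.88
After Purchase 2: 445 on hand, pool $9,368.72 (≈ $21.0533 each)
After Purchase 3: 717 on hand, pool $14,455.12 (≈ $20.1606 each)
After Purchase 4: 875 on hand, pool $17,891.62 (≈ $20.4476 each)
Sale 2, sell 386: 386/875 × $17,891.62 → $7,892.76
Total COGS = $6,711.88 + $7,892.76 = $14,604.64
Ending inventory (cost pool remaining) = $9,998.86

COGS = $14,604.64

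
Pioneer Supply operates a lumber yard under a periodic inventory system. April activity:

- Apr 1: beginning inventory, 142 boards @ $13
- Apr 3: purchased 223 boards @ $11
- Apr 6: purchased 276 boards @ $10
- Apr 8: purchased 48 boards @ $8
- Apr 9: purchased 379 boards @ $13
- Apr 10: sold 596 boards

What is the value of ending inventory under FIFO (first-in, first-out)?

Apr 10, 596 sold [FIFO — oldest first]: 142 @ $13 + 223 @ $11 + 231 @ $10 = $6,609
Ending inventory: 45 @ $10 + 48 @ $8 + 379 @ $13 = $5,761

Ending inventory = $5,761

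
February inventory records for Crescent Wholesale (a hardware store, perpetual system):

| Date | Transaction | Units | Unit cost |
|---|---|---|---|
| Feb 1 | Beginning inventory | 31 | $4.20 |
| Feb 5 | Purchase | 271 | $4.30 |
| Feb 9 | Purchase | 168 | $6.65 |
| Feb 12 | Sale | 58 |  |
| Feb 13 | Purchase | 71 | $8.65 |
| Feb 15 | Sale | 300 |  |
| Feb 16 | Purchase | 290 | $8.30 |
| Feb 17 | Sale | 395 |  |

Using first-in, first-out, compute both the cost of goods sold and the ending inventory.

Feb 12, 58 sold [FIFO — oldest first]: 31 @ $4.20 + 27 @ $4.30 = $246.30
Feb 15, 300 sold [FIFO — oldest first]: 244 @ $4.30 + 56 @ $6.65 = $1,421.60
Feb 17, 395 sold [FIFO — oldest first]: 112 @ $6.65 + 71 @ $8.65 + 212 @ $8.30 = $3,118.55
Total COGS = $246.30 + $1,421.60 + $3,118.55 = $4,786.45
Ending inventory: 78 @ $8.30 = $647.40

COGS = $4,786.45; ending inventory = $647.40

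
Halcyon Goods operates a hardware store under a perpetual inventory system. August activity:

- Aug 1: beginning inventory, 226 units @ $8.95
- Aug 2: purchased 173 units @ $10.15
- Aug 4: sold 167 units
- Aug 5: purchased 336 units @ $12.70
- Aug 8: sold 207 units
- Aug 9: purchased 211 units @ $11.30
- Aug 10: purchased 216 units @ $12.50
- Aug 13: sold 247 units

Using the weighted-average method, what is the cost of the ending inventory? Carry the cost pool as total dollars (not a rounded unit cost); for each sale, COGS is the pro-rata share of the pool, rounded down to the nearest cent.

After Aug 1: 226 on hand, pool $2,022.70 (≈ $8.9500 each)
After Aug 2: 399 on hand, pool $3,778.65 (≈ $9.4703 each)
Aug 4, sell 167: 167/399 × $3,778.65 → $1,581.54
After Aug 5: 568 on hand, pool $6,464.31 (≈ $11.3808 each)
Aug 8, sell 207: 207/568 × $6,464.31 → $2,355.83
After Aug 9: 572 on hand, pool $6,492.78 (≈ $11.3510 each)
After Aug 10: 788 on hand, pool $9,192.78 (≈ $11.6660 each)
Aug 13, sell 247: 247/788 × $9,192.78 → $2,881.49
Total COGS = $1,581.54 + $2,355.83 + $2,881.49 = $6,818.86
Ending inventory (cost pool remaining) = $6,311.29

Ending inventory = $6,311.29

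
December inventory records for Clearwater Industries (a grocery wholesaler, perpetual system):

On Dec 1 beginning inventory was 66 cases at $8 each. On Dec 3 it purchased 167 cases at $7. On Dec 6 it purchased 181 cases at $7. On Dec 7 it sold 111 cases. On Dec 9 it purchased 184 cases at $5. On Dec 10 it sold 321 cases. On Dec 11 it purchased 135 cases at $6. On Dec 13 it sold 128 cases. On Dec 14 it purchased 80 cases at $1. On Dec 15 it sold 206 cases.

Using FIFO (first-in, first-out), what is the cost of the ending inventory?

Dec 7, 111 sold [FIFO — oldest first]: 66 @ $8 + 45 @ $7 = $843
Dec 10, 321 sold [FIFO — oldest first]: 122 @ $7 + 181 @ $7 + 18 @ $5 = $2,211
Dec 13, 128 sold [FIFO — oldest first]: 128 @ $5 = $640
Dec 15, 206 sold [FIFO — oldest first]: 38 @ $5 + 135 @ $6 + 33 @ $1 = $1,033
Total COGS = $843 + $2,211 + $640 + $1,033 = $4,727
Ending inventory: 47 @ $1 = $47

Ending inventory = $47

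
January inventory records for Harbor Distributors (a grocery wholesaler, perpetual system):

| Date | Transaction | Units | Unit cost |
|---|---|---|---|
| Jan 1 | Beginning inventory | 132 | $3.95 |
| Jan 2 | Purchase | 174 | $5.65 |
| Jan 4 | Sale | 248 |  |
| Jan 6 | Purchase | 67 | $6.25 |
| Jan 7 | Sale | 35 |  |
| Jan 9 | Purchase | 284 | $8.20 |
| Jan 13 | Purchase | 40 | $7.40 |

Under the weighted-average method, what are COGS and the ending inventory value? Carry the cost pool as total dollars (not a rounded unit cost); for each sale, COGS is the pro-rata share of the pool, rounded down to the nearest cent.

After Jan 1: 132 on hand, pool $521.40 (≈ $3.9500 each)
After Jan 2: 306 on hand, pool $1,504.50 (≈ $4.9167 each)
Jan 4, sell 248: 248/306 × $1,504.50 → $1,219.33
After Jan 6: 125 on hand, pool $703.92 (≈ $5.6314 each)
Jan 7, sell 35: 35/125 × $703.92 → $197.09
After Jan 9: 374 on hand, pool $2,835.63 (≈ $7.5819 each)
After Jan 13: 414 on hand, pool $3,131.63 (≈ $7.5643 each)
Total COGS = $1,219.33 + $197.09 = $1,416.42
Ending inventory (cost pool remaining) = $3,131.63

COGS = $1,416.42; ending inventory = $3,131.63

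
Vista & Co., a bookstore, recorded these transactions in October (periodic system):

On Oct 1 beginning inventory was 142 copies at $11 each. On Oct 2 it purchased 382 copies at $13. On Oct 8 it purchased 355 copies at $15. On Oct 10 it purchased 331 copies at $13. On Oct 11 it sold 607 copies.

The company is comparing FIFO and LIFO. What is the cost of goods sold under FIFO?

FIFO COGS: 142 @ $11 + 382 @ $13 + 83 @ $15 = $7,773
LIFO COGS: 331 @ $13 + 276 @ $15 = $8,443

COGS = $7,773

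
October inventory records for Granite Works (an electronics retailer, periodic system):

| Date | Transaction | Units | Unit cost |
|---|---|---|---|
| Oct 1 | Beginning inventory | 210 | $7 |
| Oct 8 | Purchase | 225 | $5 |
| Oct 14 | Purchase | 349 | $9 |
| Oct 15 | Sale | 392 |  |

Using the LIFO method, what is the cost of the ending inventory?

Oct 15, 392 sold [LIFO — newest first]: 349 @ $9 + 43 @ $5 = $3,356
Ending inventory: 210 @ $7 + 182 @ $5 = $2,380
Check: goods available $5,736 = COGS $3,356 + ending $2,380

Ending inventory = $2,380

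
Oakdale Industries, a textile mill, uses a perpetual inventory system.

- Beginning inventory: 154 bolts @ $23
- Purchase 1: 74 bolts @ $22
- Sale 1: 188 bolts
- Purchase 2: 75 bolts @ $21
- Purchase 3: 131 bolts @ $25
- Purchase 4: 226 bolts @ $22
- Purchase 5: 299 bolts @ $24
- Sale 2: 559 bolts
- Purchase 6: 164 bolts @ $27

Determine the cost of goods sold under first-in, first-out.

COGS = $17,080

Sale 1 (188) [FIFO — oldest first]: 154 @ $23 + 34 @ $22 = $4,290
Sale 2 (559) [FIFO — oldest first]: 40 @ $22 + 75 @ $21 + 131 @ $25 + 226 @ $22 + 87 @ $24 = $12,790
Total COGS = $4,290 + $12,790 = $17,080
Ending inventory: 212 @ $24 + 164 @ $27 = $9,516
Check: goods available $26,596 = COGS $17,080 + ending $9,516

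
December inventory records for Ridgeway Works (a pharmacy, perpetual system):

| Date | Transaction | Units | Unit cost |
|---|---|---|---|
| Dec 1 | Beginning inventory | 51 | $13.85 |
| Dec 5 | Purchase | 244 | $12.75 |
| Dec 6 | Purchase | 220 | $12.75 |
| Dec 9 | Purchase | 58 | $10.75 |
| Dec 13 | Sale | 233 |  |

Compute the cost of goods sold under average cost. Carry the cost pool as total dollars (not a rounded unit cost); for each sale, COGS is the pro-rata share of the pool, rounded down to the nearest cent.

After Dec 1: 51 on hand, pool $706.35 (≈ $13.8500 each)
After Dec 5: 295 on hand, pool $3,817.35 (≈ $12.9402 each)
After Dec 6: 515 on hand, pool $6,622.35 (≈ $12.8589 each)
After Dec 9: 573 on hand, pool $7,245.85 (≈ $12.6455 each)
Dec 13, sell 233: 233/573 × $7,245.85 → $2,946.39
Ending inventory (cost pool remaining) = $4,299.46

COGS = $2,946.39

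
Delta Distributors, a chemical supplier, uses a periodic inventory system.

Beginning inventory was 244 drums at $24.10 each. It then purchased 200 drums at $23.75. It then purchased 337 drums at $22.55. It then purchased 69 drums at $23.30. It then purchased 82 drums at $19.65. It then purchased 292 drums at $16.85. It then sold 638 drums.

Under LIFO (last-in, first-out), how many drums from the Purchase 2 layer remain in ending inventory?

Sale 1 (638) [LIFO — newest first]: 292 @ $16.85 + 82 @ $19.65 + 69 @ $23.30 + 195 @ $22.55 = $12,536.45
Ending inventory: 244 @ $24.10 + 200 @ $23.75 + 142 @ $22.55 = $13,832.50
Check: goods available $26,368.95 = COGS $12,536.45 + ending $13,832.50

142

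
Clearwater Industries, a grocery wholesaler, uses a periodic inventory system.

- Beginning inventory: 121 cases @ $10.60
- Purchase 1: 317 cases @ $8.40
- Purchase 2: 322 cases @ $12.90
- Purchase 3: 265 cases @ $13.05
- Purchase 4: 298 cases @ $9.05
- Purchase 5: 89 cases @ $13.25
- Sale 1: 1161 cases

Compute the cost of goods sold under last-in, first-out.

COGS = $13,059.00

Sale 1 (1161) [LIFO — newest first]: 89 @ $13.25 + 298 @ $9.05 + 265 @ $13.05 + 322 @ $12.90 + 187 @ $8.40 = $13,059.00
Ending inventory: 121 @ $10.60 + 130 @ $8.40 = $2,374.60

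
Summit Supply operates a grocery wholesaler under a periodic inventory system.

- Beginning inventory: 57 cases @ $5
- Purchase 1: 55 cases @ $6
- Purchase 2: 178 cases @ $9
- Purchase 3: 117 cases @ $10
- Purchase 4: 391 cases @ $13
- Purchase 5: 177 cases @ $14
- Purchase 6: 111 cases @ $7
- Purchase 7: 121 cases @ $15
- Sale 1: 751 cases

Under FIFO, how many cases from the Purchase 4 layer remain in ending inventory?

Sale 1 (751) [FIFO — oldest first]: 57 @ $5 + 55 @ $6 + 178 @ $9 + 117 @ $10 + 344 @ $13 = $7,859
Ending inventory: 47 @ $13 + 177 @ $14 + 111 @ $7 + 121 @ $15 = $5,681
Check: goods available $13,540 = COGS $7,859 + ending $5,681

47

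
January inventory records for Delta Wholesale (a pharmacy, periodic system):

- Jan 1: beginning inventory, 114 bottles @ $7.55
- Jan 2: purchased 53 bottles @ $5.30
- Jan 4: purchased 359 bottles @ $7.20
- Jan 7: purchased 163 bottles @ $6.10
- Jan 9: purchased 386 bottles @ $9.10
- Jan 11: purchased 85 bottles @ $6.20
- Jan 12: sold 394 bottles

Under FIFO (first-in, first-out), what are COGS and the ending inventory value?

COGS = $2,776.00; ending inventory = $5,984.30

Jan 12, 394 sold [FIFO — oldest first]: 114 @ $7.55 + 53 @ $5.30 + 227 @ $7.20 = $2,776.00
Ending inventory: 132 @ $7.20 + 163 @ $6.10 + 386 @ $9.10 + 85 @ $6.20 = $5,984.30
Check: goods available $8,760.30 = COGS $2,776.00 + ending $5,984.30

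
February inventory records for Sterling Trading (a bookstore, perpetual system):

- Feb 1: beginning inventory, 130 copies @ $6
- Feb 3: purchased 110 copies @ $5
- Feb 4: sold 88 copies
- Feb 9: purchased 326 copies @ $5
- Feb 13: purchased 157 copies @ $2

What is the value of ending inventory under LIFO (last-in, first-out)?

Feb 4, 88 sold [LIFO — newest first]: 88 @ $5 = $440
Ending inventory: 130 @ $6 + 22 @ $5 + 326 @ $5 + 157 @ $2 = $2,834
Check: goods available $3,274 = COGS $440 + ending $2,834

Ending inventory = $2,834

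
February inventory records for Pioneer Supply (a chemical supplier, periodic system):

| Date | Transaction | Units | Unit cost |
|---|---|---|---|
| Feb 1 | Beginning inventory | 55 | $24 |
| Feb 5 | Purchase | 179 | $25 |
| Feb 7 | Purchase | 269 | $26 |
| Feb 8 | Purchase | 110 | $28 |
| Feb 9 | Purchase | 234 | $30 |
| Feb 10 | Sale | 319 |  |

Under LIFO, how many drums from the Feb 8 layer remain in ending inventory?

Feb 10, 319 sold [LIFO — newest first]: 234 @ $30 + 85 @ $28 = $9,400
Ending inventory: 55 @ $24 + 179 @ $25 + 269 @ $26 + 25 @ $28 = $13,489

25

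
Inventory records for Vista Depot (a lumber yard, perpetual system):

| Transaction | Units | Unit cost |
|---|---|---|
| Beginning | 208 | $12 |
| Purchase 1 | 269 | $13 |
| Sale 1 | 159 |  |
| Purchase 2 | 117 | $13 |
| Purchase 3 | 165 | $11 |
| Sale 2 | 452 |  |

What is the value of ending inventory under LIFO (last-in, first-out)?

Sale 1 (159) [LIFO — newest first]: 159 @ $13 = $2,067
Sale 2 (452) [LIFO — newest first]: 165 @ $11 + 117 @ $13 + 110 @ $13 + 60 @ $12 = $5,486
Total COGS = $2,067 + $5,486 = $7,553
Ending inventory: 148 @ $12 = $1,776

Ending inventory = $1,776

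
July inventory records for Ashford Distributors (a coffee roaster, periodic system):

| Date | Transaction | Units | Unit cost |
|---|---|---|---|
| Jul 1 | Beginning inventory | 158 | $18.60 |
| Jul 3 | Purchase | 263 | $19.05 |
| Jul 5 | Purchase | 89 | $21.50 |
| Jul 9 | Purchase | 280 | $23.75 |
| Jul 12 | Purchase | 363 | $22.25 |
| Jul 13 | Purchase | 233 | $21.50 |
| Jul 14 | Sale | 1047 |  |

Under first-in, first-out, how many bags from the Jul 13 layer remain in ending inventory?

233

Jul 14, 1047 sold [FIFO — oldest first]: 158 @ $18.60 + 263 @ $19.05 + 89 @ $21.50 + 280 @ $23.75 + 257 @ $22.25 = $22,230.70
Ending inventory: 106 @ $22.25 + 233 @ $21.50 = $7,368.00
Check: goods available $29,598.70 = COGS $22,230.70 + ending $7,368.00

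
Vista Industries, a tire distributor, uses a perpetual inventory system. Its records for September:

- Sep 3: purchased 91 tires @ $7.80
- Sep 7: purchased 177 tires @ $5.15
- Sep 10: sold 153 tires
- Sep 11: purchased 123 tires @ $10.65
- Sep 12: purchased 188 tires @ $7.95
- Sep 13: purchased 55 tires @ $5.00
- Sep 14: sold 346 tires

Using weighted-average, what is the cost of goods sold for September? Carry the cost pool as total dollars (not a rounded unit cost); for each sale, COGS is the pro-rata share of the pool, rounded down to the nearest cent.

COGS = $3,641.30

After Sep 3: 91 on hand, pool $709.80 (≈ $7.8000 each)
After Sep 7: 268 on hand, pool $1,621.35 (≈ $6.0498 each)
Sep 10, sell 153: 153/268 × $1,621.35 → $925.62
After Sep 11: 238 on hand, pool $2,005.68 (≈ $8.4272 each)
After Sep 12: 426 on hand, pool $3,500.28 (≈ $8.2166 each)
After Sep 13: 481 on hand, pool $3,775.28 (≈ $7.8488 each)
Sep 14, sell 346: 346/481 × $3,775.28 → $2,715.68
Total COGS = $925.62 + $2,715.68 = $3,641.30
Ending inventory (cost pool remaining) = $1,059.60
Check: goods available $4,700.90 = COGS $3,641.30 + ending $1,059.60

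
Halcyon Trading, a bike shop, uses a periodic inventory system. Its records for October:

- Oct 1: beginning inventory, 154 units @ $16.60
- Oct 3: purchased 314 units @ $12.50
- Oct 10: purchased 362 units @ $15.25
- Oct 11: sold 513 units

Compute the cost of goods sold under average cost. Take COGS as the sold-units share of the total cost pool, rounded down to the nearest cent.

COGS = $7,418.04

Oct 11, sell 513: 513/830 × $12,001.90 → $7,418.04
Ending inventory (cost pool remaining) = $4,583.86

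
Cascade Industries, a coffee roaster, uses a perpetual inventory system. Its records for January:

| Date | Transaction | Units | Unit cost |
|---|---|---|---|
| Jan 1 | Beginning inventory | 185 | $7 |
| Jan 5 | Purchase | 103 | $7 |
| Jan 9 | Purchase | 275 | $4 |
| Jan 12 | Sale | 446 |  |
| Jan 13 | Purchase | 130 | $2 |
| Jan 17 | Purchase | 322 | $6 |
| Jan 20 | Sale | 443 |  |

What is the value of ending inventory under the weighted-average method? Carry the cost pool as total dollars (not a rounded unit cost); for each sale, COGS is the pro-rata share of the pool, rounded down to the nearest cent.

Ending inventory = $628.80

After Jan 1: 185 on hand, pool $1,295.00 (≈ $7.0000 each)
After Jan 5: 288 on hand, pool $2,016.00 (≈ $7.0000 each)
After Jan 9: 563 on hand, pool $3,116.00 (≈ $5.5346 each)
Jan 12, sell 446: 446/563 × $3,116.00 → $2,468.44
After Jan 13: 247 on hand, pool $907.56 (≈ $3.6743 each)
After Jan 17: 569 on hand, pool $2,839.56 (≈ $4.9904 each)
Jan 20, sell 443: 443/569 × $2,839.56 → $2,210.76
Total COGS = $2,468.44 + $2,210.76 = $4,679.20
Ending inventory (cost pool remaining) = $628.80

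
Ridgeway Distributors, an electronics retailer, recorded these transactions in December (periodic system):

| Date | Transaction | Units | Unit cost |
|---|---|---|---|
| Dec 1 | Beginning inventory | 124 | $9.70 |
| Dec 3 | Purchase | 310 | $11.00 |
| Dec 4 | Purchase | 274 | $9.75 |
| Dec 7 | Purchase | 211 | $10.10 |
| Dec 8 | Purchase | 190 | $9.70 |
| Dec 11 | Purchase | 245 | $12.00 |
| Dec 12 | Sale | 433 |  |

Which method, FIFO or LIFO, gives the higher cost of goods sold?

LIFO

FIFO COGS: 124 @ $9.70 + 309 @ $11.00 = $4,601.80
LIFO COGS: 245 @ $12.00 + 188 @ $9.70 = $4,763.60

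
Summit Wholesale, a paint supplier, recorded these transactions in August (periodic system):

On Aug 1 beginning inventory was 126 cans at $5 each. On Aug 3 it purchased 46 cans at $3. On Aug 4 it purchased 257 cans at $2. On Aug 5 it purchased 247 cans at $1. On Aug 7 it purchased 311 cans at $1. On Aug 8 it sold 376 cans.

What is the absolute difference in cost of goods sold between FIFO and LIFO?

FIFO COGS: 126 @ $5 + 46 @ $3 + 204 @ $2 = $1,176
LIFO COGS: 311 @ $1 + 65 @ $1 = $376
Difference = |$1,176 − $376| = $800

$800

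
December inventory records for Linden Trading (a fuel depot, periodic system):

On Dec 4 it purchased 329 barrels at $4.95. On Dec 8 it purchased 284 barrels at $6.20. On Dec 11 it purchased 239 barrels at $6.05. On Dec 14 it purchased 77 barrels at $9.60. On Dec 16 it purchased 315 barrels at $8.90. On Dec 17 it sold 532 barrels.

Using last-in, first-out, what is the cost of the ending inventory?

Dec 17, 532 sold [LIFO — newest first]: 315 @ $8.90 + 77 @ $9.60 + 140 @ $6.05 = $4,389.70
Ending inventory: 329 @ $4.95 + 284 @ $6.20 + 99 @ $6.05 = $3,988.30
Check: goods available $8,378.00 = COGS $4,389.70 + ending $3,988.30

Ending inventory = $3,988.30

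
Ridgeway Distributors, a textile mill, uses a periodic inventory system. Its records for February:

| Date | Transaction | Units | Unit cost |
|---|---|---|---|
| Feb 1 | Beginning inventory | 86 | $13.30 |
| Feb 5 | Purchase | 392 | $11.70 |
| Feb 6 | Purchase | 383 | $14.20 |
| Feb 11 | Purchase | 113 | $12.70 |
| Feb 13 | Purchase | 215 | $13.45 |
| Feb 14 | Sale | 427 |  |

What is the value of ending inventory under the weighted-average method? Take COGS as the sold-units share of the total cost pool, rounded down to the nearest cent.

Feb 14, sell 427: 427/1189 × $15,495.65 → $5,564.88
Ending inventory (cost pool remaining) = $9,930.77

Ending inventory = $9,930.77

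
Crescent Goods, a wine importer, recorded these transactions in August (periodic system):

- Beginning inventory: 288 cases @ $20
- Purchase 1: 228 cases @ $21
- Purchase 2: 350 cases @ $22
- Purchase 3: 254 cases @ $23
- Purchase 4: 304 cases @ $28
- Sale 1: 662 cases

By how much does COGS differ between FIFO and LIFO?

$2,882

FIFO COGS: 288 @ $20 + 228 @ $21 + 146 @ $22 = $13,760
LIFO COGS: 304 @ $28 + 254 @ $23 + 104 @ $22 = $16,642
Difference = |$13,760 − $16,642| = $2,882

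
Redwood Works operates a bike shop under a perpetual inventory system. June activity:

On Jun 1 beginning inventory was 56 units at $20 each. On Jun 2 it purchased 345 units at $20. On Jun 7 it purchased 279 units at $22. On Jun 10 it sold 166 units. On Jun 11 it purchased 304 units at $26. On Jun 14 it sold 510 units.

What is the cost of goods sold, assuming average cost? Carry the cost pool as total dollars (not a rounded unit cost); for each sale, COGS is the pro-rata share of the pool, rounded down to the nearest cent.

COGS = $15,056.39

After Jun 1: 56 on hand, pool $1,120.00 (≈ $20.0000 each)
After Jun 2: 401 on hand, pool $8,020.00 (≈ $20.0000 each)
After Jun 7: 680 on hand, pool $14,158.00 (≈ $20.8206 each)
Jun 10, sell 166: 166/680 × $14,158.00 → $3,456.21
After Jun 11: 818 on hand, pool $18,605.79 (≈ $22.7455 each)
Jun 14, sell 510: 510/818 × $18,605.79 → $11,600.18
Total COGS = $3,456.21 + $11,600.18 = $15,056.39
Ending inventory (cost pool remaining) = $7,005.61
Check: goods available $22,062.00 = COGS $15,056.39 + ending $7,005.61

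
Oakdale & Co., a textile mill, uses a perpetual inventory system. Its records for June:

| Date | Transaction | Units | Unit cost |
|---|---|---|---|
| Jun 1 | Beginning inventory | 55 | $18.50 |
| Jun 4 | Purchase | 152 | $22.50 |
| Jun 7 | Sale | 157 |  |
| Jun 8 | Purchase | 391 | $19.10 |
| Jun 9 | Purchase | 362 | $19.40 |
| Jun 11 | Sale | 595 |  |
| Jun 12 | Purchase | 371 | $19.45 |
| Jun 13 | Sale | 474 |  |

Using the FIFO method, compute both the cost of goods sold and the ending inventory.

Jun 7, 157 sold [FIFO — oldest first]: 55 @ $18.50 + 102 @ $22.50 = $3,312.50
Jun 11, 595 sold [FIFO — oldest first]: 50 @ $22.50 + 391 @ $19.10 + 154 @ $19.40 = $11,580.70
Jun 13, 474 sold [FIFO — oldest first]: 208 @ $19.40 + 266 @ $19.45 = $9,208.90
Total COGS = $3,312.50 + $11,580.70 + $9,208.90 = $24,102.10
Ending inventory: 105 @ $19.45 = $2,042.25

COGS = $24,102.10; ending inventory = $2,042.25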